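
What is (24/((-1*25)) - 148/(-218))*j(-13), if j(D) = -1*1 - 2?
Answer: 2298/2725 ≈ 0.84330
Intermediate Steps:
j(D) = -3 (j(D) = -1 - 2 = -3)
(24/((-1*25)) - 148/(-218))*j(-13) = (24/((-1*25)) - 148/(-218))*(-3) = (24/(-25) - 148*(-1/218))*(-3) = (24*(-1/25) + 74/109)*(-3) = (-24/25 + 74/109)*(-3) = -766/2725*(-3) = 2298/2725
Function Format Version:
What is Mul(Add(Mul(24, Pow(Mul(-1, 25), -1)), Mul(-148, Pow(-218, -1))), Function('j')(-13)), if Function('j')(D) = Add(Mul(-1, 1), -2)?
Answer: Rational(2298, 2725) ≈ 0.84330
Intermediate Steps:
Function('j')(D) = -3 (Function('j')(D) = Add(-1, -2) = -3)
Mul(Add(Mul(24, Pow(Mul(-1, 25), -1)), Mul(-148, Pow(-218, -1))), Function('j')(-13)) = Mul(Add(Mul(24, Pow(Mul(-1, 25), -1)), Mul(-148, Pow(-218, -1))), -3) = Mul(Add(Mul(24, Pow(-25, -1)), Mul(-148, Rational(-1, 218))), -3) = Mul(Add(Mul(24, Rational(-1, 25)), Rational(74, 109)), -3) = Mul(Add(Rational(-24, 25), Rational(74, 109)), -3) = Mul(Rational(-766, 2725), -3) = Rational(2298, 2725)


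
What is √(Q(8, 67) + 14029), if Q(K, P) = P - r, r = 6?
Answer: √14090 ≈ 118.70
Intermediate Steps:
Q(K, P) = -6 + P (Q(K, P) = P - 1*6 = P - 6 = -6 + P)
√(Q(8, 67) + 14029) = √((-6 + 67) + 14029) = √(61 + 14029) = √14090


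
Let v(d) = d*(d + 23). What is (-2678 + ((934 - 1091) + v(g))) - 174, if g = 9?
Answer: -2721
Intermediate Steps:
v(d) = d*(23 + d)
(-2678 + ((934 - 1091) + v(g))) - 174 = (-2678 + ((934 - 1091) + 9*(23 + 9))) - 174 = (-2678 + (-157 + 9*32)) - 174 = (-2678 + (-157 + 288)) - 174 = (-2678 + 131) - 174 = -2547 - 174 = -2721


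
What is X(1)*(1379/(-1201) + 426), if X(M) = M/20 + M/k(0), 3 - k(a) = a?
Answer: 11735681/72060 ≈ 162.86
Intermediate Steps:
k(a) = 3 - a
X(M) = 23*M/60 (X(M) = M/20 + M/(3 - 1*0) = M*(1/20) + M/(3 + 0) = M/20 + M/3 = 23*M/60)
X(1)*(1379/(-1201) + 426) = ((23/60)*1)*(1379/(-1201) + 426) = 23*(1379*(-1/1201) + 426)/60 = 23*(-1379/1201 + 426)/60 = (23/60)*(510247/1201) = 11735681/72060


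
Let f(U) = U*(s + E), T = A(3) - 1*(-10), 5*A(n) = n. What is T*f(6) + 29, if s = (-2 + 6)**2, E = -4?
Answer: 3961/5 ≈ 792.20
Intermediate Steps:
A(n) = n/5
s = 16 (s = 4**2 = 16)
T = 53/5 (T = (1/5)*3 - 1*(-10) = 3/5 + 10 = 53/5 ≈ 10.600)
f(U) = 12*U (f(U) = U*(16 - 4) = U*12 = 12*U)
T*f(6) + 29 = 53*(12*6)/5 + 29 = (53/5)*72 + 29 = 3816/5 + 29 = 3961/5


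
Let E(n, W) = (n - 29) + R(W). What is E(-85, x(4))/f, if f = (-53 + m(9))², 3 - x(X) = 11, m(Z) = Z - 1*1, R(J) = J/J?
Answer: -113/2025 ≈ -0.055802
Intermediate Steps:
R(J) = 1
m(Z) = -1 + Z (m(Z) = Z - 1 = -1 + Z)
x(X) = -8 (x(X) = 3 - 1*11 = 3 - 11 = -8)
E(n, W) = -28 + n (E(n, W) = (n - 29) + 1 = (-29 + n) + 1 = -28 + n)
f = 2025 (f = (-53 + (-1 + 9))² = (-53 + 8)² = (-45)² = 2025)
E(-85, x(4))/f = (-28 - 85)/2025 = -113*1/2025 = -113/2025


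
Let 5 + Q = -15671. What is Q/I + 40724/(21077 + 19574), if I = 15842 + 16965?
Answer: 13184664/25162969 ≈ 0.52397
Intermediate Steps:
Q = -15676 (Q = -5 - 15671 = -15676)
I = 32807
Q/I + 40724/(21077 + 19574) = -15676/32807 + 40724/(21077 + 19574) = -15676*1/32807 + 40724/40651 = -15676/32807 + 40724*(1/40651) = -15676/32807 + 40724/40651 = 13184664/25162969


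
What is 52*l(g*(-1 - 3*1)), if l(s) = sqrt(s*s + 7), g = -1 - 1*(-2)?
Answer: 52*sqrt(23) ≈ 249.38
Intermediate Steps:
g = 1 (g = -1 + 2 = 1)
l(s) = sqrt(7 + s**2) (l(s) = sqrt(s**2 + 7) = sqrt(7 + s**2))
52*l(g*(-1 - 3*1)) = 52*sqrt(7 + (1*(-1 - 3*1))**2) = 52*sqrt(7 + (1*(-1 - 3))**2) = 52*sqrt(7 + (1*(-4))**2) = 52*sqrt(7 + (-4)**2) = 52*sqrt(7 + 16) = 52*sqrt(23)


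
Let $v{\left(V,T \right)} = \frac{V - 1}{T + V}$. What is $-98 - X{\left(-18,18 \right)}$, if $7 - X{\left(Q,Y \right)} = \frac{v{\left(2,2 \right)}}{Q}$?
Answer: $- \frac{7561}{72} \approx -105.01$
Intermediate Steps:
$v{\left(V,T \right)} = \frac{-1 + V}{T + V}$
$X{\left(Q,Y \right)} = 7 - \frac{1}{4 Q}$ ($X{\left(Q,Y \right)} = 7 - \frac{\frac{1}{2 + 2} \left(-1 + 2\right)}{Q} = 7 - \frac{\frac{1}{4} \cdot 1}{Q} = 7 - \frac{1}{4 Q}$)
$-98 - X{\left(-18,18 \right)} = -98 - \left(7 - \frac{1}{4 \left(-18\right)}\right) = -98 - \left(7 - - \frac{1}{72}\right) = -98 - \left(7 + \frac{1}{72}\right) = -98 - \frac{505}{72} = - \frac{7561}{72}$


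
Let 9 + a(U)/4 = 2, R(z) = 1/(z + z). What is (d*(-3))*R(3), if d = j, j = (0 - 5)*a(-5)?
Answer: -70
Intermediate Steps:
R(z) = 1/(2*z)
a(U) = -28 (a(U) = -36 + 4*2 = -36 + 8 = -28)
j = 140 (j = (0 - 5)*(-28) = -5*(-28) = 140)
d = 140
(d*(-3))*R(3) = (140*(-3))*((½)/3) = -210/3 = -420*⅙ = -70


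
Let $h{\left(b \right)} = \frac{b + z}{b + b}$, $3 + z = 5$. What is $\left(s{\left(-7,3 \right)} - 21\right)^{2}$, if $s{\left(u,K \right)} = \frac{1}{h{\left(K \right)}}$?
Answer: $\frac{9801}{25} \approx 392.04$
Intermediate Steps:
$z = 2$ ($z = -3 + 5 = 2$)
$h{\left(b \right)} = \frac{2 + b}{2 b}$ ($h{\left(b \right)} = \frac{b + 2}{b + b} = \frac{2 + b}{2 b}$)
$s{\left(u,K \right)} = \frac{2 K}{2 + K}$ ($s{\left(u,K \right)} = \frac{1}{\frac{1}{2} \frac{1}{K} \left(2 + K\right)} = \frac{2 K}{2 + K}$)
$\left(s{\left(-7,3 \right)} - 21\right)^{2} = \left(2 \cdot 3 \frac{1}{2 + 3} - 21\right)^{2} = \left(2 \cdot 3 \cdot \frac{1}{5} - 21\right)^{2} = \left(\frac{6}{5} - 21\right)^{2} = \left(- \frac{99}{5}\right)^{2} = \frac{9801}{25}$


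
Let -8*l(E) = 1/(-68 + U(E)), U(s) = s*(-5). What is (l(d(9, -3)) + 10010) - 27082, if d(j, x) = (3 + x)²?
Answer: -9287167/544 ≈ -17072.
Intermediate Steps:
U(s) = -5*s
l(E) = -1/(8*(-68 - 5*E))
(l(d(9, -3)) + 10010) - 27082 = (1/(8*(68 + 5*(3 - 3)²)) + 10010) - 27082 = (1/(8*(68 + 5*0²)) + 10010) - 27082 = (1/(8*(68 + 5*0)) + 10010) - 27082 = (1/(8*(68 + 0)) + 10010) - 27082 = ((⅛)/68 + 10010) - 27082 = ((⅛)*(1/68) + 10010) - 27082 = (1/544 + 10010) - 27082 = 5445441/544 - 27082 = -9287167/544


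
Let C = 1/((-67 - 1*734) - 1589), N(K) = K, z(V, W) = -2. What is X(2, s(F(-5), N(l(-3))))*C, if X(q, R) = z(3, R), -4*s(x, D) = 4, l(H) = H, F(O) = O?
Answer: 1/1195 ≈ 0.00083682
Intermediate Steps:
s(x, D) = -1 (s(x, D) = -¼*4 = -1)
X(q, R) = -2
C = -1/2390 (C = 1/((-67 - 734) - 1589) = 1/(-801 - 1589) = 1/(-2390) = -1/2390 ≈ -0.00041841)
X(2, s(F(-5), N(l(-3))))*C = -2*(-1/2390) = 1/1195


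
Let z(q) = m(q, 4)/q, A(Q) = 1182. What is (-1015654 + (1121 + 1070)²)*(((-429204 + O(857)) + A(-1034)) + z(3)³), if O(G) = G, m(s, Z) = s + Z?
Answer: -14550277897208/9 ≈ -1.6167e+12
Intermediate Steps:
m(s, Z) = Z + s
z(q) = (4 + q)/q
(-1015654 + (1121 + 1070)²)*(((-429204 + O(857)) + A(-1034)) + z(3)³) = (-1015654 + (1121 + 1070)²)*(((-429204 + 857) + 1182) + ((4 + 3)/3)³) = (-1015654 + 2191²)*((-428347 + 1182) + ((⅓)*7)³) = (-1015654 + 4800481)*(-427165 + (7/3)³) = 3784827*(-427165 + 343/27) = 3784827*(-11533112/27) = -14550277897208/9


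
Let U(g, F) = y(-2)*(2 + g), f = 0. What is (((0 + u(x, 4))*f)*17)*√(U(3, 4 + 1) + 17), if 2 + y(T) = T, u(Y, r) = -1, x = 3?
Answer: 0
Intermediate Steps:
y(T) = -2 + T
U(g, F) = -8 - 4*g (U(g, F) = (-2 - 2)*(2 + g) = -4*(2 + g) = -8 - 4*g)
(((0 + u(x, 4))*f)*17)*√(U(3, 4 + 1) + 17) = (((0 - 1)*0)*17)*√((-8 - 4*3) + 17) = (-1*0*17)*√((-8 - 12) + 17) = (0*17)*√(-20 + 17) = 0*√(-3) = 0*(I*√3) = 0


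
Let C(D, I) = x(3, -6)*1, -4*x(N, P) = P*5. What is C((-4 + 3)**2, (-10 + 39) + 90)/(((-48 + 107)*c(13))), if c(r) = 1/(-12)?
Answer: -90/59 ≈ -1.5254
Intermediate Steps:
x(N, P) = -5*P/4 (x(N, P) = -P*5/4 = -5*P/4)
c(r) = -1/12
C(D, I) = 15/2 (C(D, I) = -5/4*(-6)*1 = (15/2)*1 = 15/2)
C((-4 + 3)**2, (-10 + 39) + 90)/(((-48 + 107)*c(13))) = 15/(2*(((-48 + 107)*(-1/12)))) = 15/(2*((59*(-1/12)))) = 15/(2*(-59/12)) = (15/2)*(-12/59) = -90/59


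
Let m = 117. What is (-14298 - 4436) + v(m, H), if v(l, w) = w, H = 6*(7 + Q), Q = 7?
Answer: -18650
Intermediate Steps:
H = 84 (H = 6*(7 + 7) = 6*14 = 84)
(-14298 - 4436) + v(m, H) = (-14298 - 4436) + 84 = -18734 + 84 = -18650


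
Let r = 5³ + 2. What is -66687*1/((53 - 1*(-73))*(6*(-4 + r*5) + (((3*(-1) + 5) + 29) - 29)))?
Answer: -22229/159096 ≈ -0.13972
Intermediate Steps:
r = 127 (r = 125 + 2 = 127)
-66687*1/((53 - 1*(-73))*(6*(-4 + r*5) + (((3*(-1) + 5) + 29) - 29))) = -66687*1/((53 - 1*(-73))*(6*(-4 + 127*5) + (((3*(-1) + 5) + 29) - 29))) = -66687*1/((53 + 73)*(6*(-4 + 635) + (((-3 + 5) + 29) - 29))) = -66687*1/(126*(6*631 + ((2 + 29) - 29))) = -66687*1/(126*(3786 + (31 - 29))) = -66687*1/(126*(3786 + 2)) = -66687/(3788*126) = -66687/477288 = -66687*1/477288 = -22229/159096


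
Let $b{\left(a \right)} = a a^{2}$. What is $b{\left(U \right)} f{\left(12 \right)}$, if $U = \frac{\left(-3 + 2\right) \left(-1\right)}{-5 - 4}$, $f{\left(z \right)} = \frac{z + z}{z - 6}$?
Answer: $- \frac{4}{729} \approx -0.005487$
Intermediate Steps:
$f{\left(z \right)} = \frac{2 z}{-6 + z}$
$U = - \frac{1}{9}$ ($U = \frac{\left(-1\right) \left(-1\right)}{-9} = 1 \left(- \frac{1}{9}\right) = - \frac{1}{9} \approx -0.11111$)
$b{\left(a \right)} = a^{3}$
$b{\left(U \right)} f{\left(12 \right)} = \left(- \frac{1}{9}\right)^{3} \cdot 2 \cdot 12 \frac{1}{-6 + 12} = - \frac{2 \cdot 12 \cdot \frac{1}{6}}{729} = \left(- \frac{1}{729}\right) 4 = - \frac{4}{729}$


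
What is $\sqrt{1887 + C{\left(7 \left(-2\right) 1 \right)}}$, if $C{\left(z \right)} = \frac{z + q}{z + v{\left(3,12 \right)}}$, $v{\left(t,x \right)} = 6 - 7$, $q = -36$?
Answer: $\frac{\sqrt{17013}}{3} \approx 43.478$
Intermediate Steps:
$v{\left(t,x \right)} = -1$
$C{\left(z \right)} = \frac{-36 + z}{-1 + z}$ ($C{\left(z \right)} = \frac{z - 36}{z - 1} = \frac{-36 + z}{-1 + z}$)
$\sqrt{1887 + C{\left(7 \left(-2\right) 1 \right)}} = \sqrt{1887 + \frac{-36 + 7 \left(-2\right) 1}{-1 + 7 \left(-2\right) 1}} = \sqrt{1887 + \frac{-36 - 14}{-1 - 14}} = \sqrt{1887 + \frac{1}{-15} \left(-50\right)} = \sqrt{1887 - - \frac{10}{3}} = \sqrt{1887 + \frac{10}{3}} = \sqrt{\frac{5671}{3}} = \frac{\sqrt{17013}}{3}$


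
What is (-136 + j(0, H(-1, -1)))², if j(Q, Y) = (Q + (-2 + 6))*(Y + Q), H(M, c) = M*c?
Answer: 17424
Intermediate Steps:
j(Q, Y) = (4 + Q)*(Q + Y) (j(Q, Y) = (Q + 4)*(Q + Y) = (4 + Q)*(Q + Y))
(-136 + j(0, H(-1, -1)))² = (-136 + (0² + 4*0 + 4*(-1*(-1)) + 0*(-1*(-1))))² = (-136 + (0 + 0 + 4*1 + 0*1))² = (-136 + (0 + 0 + 4 + 0))² = (-136 + 4)² = (-132)² = 17424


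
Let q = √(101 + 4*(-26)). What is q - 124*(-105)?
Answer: 13020 + I*√3 ≈ 13020.0 + 1.732*I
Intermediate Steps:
q = I*√3 (q = √(101 - 104) = √(-3) = I*√3 ≈ 1.732*I)
q - 124*(-105) = I*√3 - 124*(-105) = I*√3 + 13020 = 13020 + I*√3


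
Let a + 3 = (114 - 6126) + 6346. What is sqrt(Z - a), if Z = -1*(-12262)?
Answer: sqrt(11931) ≈ 109.23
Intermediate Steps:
Z = 12262
a = 331 (a = -3 + ((114 - 6126) + 6346) = -3 + (-6012 + 6346) = -3 + 334 = 331)
sqrt(Z - a) = sqrt(12262 - 1*331) = sqrt(12262 - 331) = sqrt(11931)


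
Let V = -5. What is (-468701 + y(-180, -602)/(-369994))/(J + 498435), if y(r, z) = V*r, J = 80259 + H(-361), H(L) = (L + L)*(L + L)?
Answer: -86708279347/203492630066 ≈ -0.42610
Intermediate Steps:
H(L) = 4*L² (H(L) = (2*L)*(2*L) = 4*L²)
J = 601543 (J = 80259 + 4*(-361)² = 80259 + 4*130321 = 80259 + 521284 = 601543)
y(r, z) = -5*r
(-468701 + y(-180, -602)/(-369994))/(J + 498435) = (-468701 - 5*(-180)/(-369994))/(601543 + 498435) = (-468701 + 900*(-1/369994))/1099978 = (-468701 - 450/184997)*(1/1099978) = -86708279347/184997*1/1099978 = -86708279347/203492630066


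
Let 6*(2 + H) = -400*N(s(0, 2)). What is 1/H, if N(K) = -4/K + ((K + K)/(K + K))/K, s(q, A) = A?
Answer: 1/98 ≈ 0.010204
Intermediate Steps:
N(K) = -3/K (N(K) = -4/K + ((2*K)/((2*K)))/K = -4/K + ((2*K)*(1/(2*K)))/K = -4/K + 1/K = -3/K)
H = 98 (H = -2 + (-(-1200)/2)/6 = -2 + (-400*(-3/2))/6 = -2 + (⅙)*600 = -2 + 100 = 98)
1/H = 1/98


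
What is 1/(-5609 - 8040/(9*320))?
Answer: -24/134683 ≈ -0.00017820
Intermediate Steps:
1/(-5609 - 8040/(9*320)) = 1/(-5609 - 8040/2880) = 1/(-5609 - 8040*1/2880) = 1/(-5609 - 67/24) = 1/(-134683/24) = -24/134683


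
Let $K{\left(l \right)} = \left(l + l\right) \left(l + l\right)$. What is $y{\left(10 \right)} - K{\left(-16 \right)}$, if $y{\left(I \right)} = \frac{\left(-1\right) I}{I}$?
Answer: $-1025$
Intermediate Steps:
$y{\left(I \right)} = -1$
$K{\left(l \right)} = 4 l^{2}$ ($K{\left(l \right)} = 2 l 2 l = 4 l^{2}$)
$y{\left(10 \right)} - K{\left(-16 \right)} = -1 - 4 \left(-16\right)^{2} = -1 - 4 \cdot 256 = -1 - 1024 = -1025$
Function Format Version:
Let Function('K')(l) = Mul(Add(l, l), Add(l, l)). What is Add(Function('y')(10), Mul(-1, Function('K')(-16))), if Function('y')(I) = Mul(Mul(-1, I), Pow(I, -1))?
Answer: -1025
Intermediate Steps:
Function('y')(I) = -1
Function('K')(l) = Mul(4, Pow(l, 2)) (Function('K')(l) = Mul(Mul(2, l), Mul(2, l)) = Mul(4, Pow(l, 2)))
Add(Function('y')(10), Mul(-1, Function('K')(-16))) = Add(-1, Mul(-1, Mul(4, Pow(-16, 2)))) = Add(-1, Mul(-1, Mul(4, 256))) = Add(-1, Mul(-1, 1024)) = Add(-1, -1024) = -1025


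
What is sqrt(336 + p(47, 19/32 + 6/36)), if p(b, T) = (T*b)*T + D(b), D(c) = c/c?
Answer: 7*sqrt(68495)/96 ≈ 19.083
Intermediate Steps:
D(c) = 1
p(b, T) = 1 + b*T**2 (p(b, T) = (T*b)*T + 1 = b*T**2 + 1 = 1 + b*T**2)
sqrt(336 + p(47, 19/32 + 6/36)) = sqrt(336 + (1 + 47*(19/32 + 6/36)**2)) = sqrt(336 + (1 + 47*(19*(1/32) + 6*(1/36))**2)) = sqrt(336 + (1 + 47*(19/32 + 1/6)**2)) = sqrt(336 + (1 + 47*(73/96)**2)) = sqrt(336 + (1 + 47*(5329/9216))) = sqrt(336 + (1 + 250463/9216)) = sqrt(336 + 259679/9216) = sqrt(3356255/9216) = 7*sqrt(68495)/96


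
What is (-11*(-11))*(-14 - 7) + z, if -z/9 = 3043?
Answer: -29928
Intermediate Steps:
z = -27387 (z = -9*3043 = -27387)
(-11*(-11))*(-14 - 7) + z = (-11*(-11))*(-14 - 7) - 27387 = 121*(-21) - 27387 = -2541 - 27387 = -29928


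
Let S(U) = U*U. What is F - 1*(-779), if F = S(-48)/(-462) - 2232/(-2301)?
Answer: 45769721/59059 ≈ 774.98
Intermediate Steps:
S(U) = U**2
F = -237240/59059 (F = (-48)**2/(-462) - 2232/(-2301) = 2304*(-1/462) - 2232*(-1/2301) = -384/77 + 744/767 = -237240/59059 ≈ -4.0170)
F - 1*(-779) = -237240/59059 - 1*(-779) = -237240/59059 + 779 = 45769721/59059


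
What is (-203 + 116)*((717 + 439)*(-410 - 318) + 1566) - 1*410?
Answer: 73079764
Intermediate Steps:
(-203 + 116)*((717 + 439)*(-410 - 318) + 1566) - 1*410 = -87*(1156*(-728) + 1566) - 410 = -87*(-841568 + 1566) - 410 = -87*(-840002) - 410 = 73080174 - 410 = 73079764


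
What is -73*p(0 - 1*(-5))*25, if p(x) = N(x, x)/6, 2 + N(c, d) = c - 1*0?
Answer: -1825/2 ≈ -912.50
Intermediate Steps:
N(c, d) = -2 + c (N(c, d) = -2 + (c - 1*0) = -2 + (c + 0) = -2 + c)
p(x) = -⅓ + x/6 (p(x) = (-2 + x)/6 = (-2 + x)*(⅙) = -⅓ + x/6)
-73*p(0 - 1*(-5))*25 = -73*(-⅓ + (0 - 1*(-5))/6)*25 = -73*(-⅓ + (0 + 5)/6)*25 = -73*(-⅓ + (⅙)*5)*25 = -73*(-⅓ + ⅚)*25 = -73*½*25 = -73/2*25 = -1825/2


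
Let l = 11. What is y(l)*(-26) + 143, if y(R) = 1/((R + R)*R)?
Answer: 17290/121 ≈ 142.89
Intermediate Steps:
y(R) = 1/(2*R²) (y(R) = 1/(((2*R))*R) = (1/(2*R))/R = 1/(2*R²))
y(l)*(-26) + 143 = ((½)/11²)*(-26) + 143 = ((½)*(1/121))*(-26) + 143 = (1/242)*(-26) + 143 = -13/121 + 143 = 17290/121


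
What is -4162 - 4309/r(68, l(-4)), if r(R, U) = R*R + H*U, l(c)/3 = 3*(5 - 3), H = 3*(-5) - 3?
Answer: -17900909/4300 ≈ -4163.0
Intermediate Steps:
H = -18 (H = -15 - 3 = -18)
l(c) = 18 (l(c) = 3*(3*(5 - 3)) = 3*(3*2) = 3*6 = 18)
r(R, U) = R**2 - 18*U (r(R, U) = R*R - 18*U = R**2 - 18*U)
-4162 - 4309/r(68, l(-4)) = -4162 - 4309/(68**2 - 18*18) = -4162 - 4309/(4624 - 324) = -4162 - 4309/4300 = -17900909/4300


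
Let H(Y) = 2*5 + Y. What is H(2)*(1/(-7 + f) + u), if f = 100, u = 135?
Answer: 50224/31 ≈ 1620.1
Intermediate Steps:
H(Y) = 10 + Y
H(2)*(1/(-7 + f) + u) = (10 + 2)*(1/(-7 + 100) + 135) = 12*(1/93 + 135) = 12*(12556/93) = 50224/31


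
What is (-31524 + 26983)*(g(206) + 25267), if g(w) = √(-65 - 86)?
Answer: -114737447 - 4541*I*√151 ≈ -1.1474e+8 - 55801.0*I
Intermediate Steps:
g(w) = I*√151 (g(w) = √(-151) = I*√151)
(-31524 + 26983)*(g(206) + 25267) = (-31524 + 26983)*(I*√151 + 25267) = -4541*(25267 + I*√151) = -114737447 - 4541*I*√151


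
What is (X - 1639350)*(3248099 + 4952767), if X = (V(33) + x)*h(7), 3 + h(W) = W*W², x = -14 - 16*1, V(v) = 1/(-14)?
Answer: -94695563719320/7 ≈ -1.3528e+13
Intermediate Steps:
V(v) = -1/14
x = -30 (x = -14 - 16 = -30)
h(W) = -3 + W³ (h(W) = -3 + W*W² = -3 + W³)
X = -71570/7 (X = (-1/14 - 30)*(-3 + 7³) = -421*(-3 + 343)/14 = -421/14*340 = -71570/7 ≈ -10224.)
(X - 1639350)*(3248099 + 4952767) = (-71570/7 - 1639350)*(3248099 + 4952767) = -11547020/7*8200866 = -94695563719320/7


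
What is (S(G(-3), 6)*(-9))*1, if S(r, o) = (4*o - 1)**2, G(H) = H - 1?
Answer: -4761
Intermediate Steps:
G(H) = -1 + H
S(r, o) = (-1 + 4*o)**2
(S(G(-3), 6)*(-9))*1 = ((-1 + 4*6)**2*(-9))*1 = ((-1 + 24)**2*(-9))*1 = (23**2*(-9))*1 = (529*(-9))*1 = -4761*1 = -4761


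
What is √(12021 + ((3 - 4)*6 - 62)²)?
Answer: √16645 ≈ 129.02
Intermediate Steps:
√(12021 + ((3 - 4)*6 - 62)²) = √(12021 + (-1*6 - 62)²) = √(12021 + (-6 - 62)²) = √(12021 + (-68)²) = √(12021 + 4624) = √16645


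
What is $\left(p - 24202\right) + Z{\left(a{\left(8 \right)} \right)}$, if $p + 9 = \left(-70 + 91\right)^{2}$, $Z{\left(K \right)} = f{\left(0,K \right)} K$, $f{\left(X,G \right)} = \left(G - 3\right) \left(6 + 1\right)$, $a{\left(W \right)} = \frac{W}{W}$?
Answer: $-23784$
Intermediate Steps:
$a{\left(W \right)} = 1$
$f{\left(X,G \right)} = -21 + 7 G$ ($f{\left(X,G \right)} = \left(-3 + G\right) 7 = -21 + 7 G$)
$Z{\left(K \right)} = K \left(-21 + 7 K\right)$ ($Z{\left(K \right)} = \left(-21 + 7 K\right) K = K \left(-21 + 7 K\right)$)
$p = 432$ ($p = -9 + \left(-70 + 91\right)^{2} = -9 + 21^{2} = -9 + 441 = 432$)
$\left(p - 24202\right) + Z{\left(a{\left(8 \right)} \right)} = \left(432 - 24202\right) + 7 \cdot 1 \left(-3 + 1\right) = -23770 + 7 \cdot 1 \left(-2\right) = -23770 - 14 = -23784$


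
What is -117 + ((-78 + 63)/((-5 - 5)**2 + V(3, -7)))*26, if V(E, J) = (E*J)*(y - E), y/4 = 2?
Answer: -39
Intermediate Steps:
y = 8 (y = 4*2 = 8)
V(E, J) = E*J*(8 - E) (V(E, J) = (E*J)*(8 - E) = E*J*(8 - E))
-117 + ((-78 + 63)/((-5 - 5)**2 + V(3, -7)))*26 = -117 + ((-78 + 63)/((-5 - 5)**2 + 3*(-7)*(8 - 1*3)))*26 = -117 - 15/((-10)**2 + 3*(-7)*(8 - 3))*26 = -117 - 15/(100 + 3*(-7)*5)*26 = -117 - 15/(100 - 105)*26 = -117 - 15/(-5)*26 = -117 - 15*(-1/5)*26 = -117 + 3*26 = -117 + 78 = -39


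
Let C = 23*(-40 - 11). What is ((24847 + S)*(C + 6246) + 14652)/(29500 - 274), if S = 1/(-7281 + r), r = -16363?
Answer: 993548328993/230339848 ≈ 4313.4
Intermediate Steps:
S = -1/23644 (S = 1/(-7281 - 16363) = 1/(-23644) = -1/23644 ≈ -4.2294e-5)
C = -1173 (C = 23*(-51) = -1173)
((24847 + S)*(C + 6246) + 14652)/(29500 - 274) = ((24847 - 1/23644)*(-1173 + 6246) + 14652)/(29500 - 274) = ((587482467/23644)*5073 + 14652)/29226 = (2980298555091/23644 + 14652)*(1/29226) = (2980644986979/23644)*(1/29226) = 993548328993/230339848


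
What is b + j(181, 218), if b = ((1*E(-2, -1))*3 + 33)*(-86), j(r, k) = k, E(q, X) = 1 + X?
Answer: -2620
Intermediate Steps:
b = -2838 (b = ((1*(1 - 1))*3 + 33)*(-86) = ((1*0)*3 + 33)*(-86) = (0*3 + 33)*(-86) = (0 + 33)*(-86) = 33*(-86) = -2838)
b + j(181, 218) = -2838 + 218 = -2620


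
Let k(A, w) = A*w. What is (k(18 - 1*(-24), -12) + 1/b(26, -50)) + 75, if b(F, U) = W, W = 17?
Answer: -7292/17 ≈ -428.94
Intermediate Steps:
b(F, U) = 17
(k(18 - 1*(-24), -12) + 1/b(26, -50)) + 75 = ((18 - 1*(-24))*(-12) + 1/17) + 75 = ((18 + 24)*(-12) + 1/17) + 75 = (42*(-12) + 1/17) + 75 = (-504 + 1/17) + 75 = -8567/17 + 75 = -7292/17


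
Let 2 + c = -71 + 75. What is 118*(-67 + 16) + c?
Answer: -6016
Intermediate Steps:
c = 2 (c = -2 + (-71 + 75) = -2 + 4 = 2)
118*(-67 + 16) + c = 118*(-67 + 16) + 2 = 118*(-51) + 2 = -6018 + 2 = -6016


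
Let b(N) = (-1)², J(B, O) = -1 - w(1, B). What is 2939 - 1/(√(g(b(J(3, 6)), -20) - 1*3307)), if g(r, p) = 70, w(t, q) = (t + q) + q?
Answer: 2939 + I*√3237/3237 ≈ 2939.0 + 0.017576*I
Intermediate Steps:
w(t, q) = t + 2*q (w(t, q) = (q + t) + q = t + 2*q)
J(B, O) = -2 - 2*B (J(B, O) = -1 - (1 + 2*B) = -1 + (-1 - 2*B) = -2 - 2*B)
b(N) = 1
2939 - 1/(√(g(b(J(3, 6)), -20) - 1*3307)) = 2939 - 1/(√(70 - 1*3307)) = 2939 - 1/(√(70 - 3307)) = 2939 - 1/(√(-3237)) = 2939 - 1/(I*√3237) = 2939 - (-1)*I*√3237/3237 = 2939 + I*√3237/3237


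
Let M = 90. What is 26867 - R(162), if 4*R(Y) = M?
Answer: 53689/2 ≈ 26845.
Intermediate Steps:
R(Y) = 45/2 (R(Y) = (1/4)*90 = 45/2)
26867 - R(162) = 26867 - 1*45/2 = 26867 - 45/2 = 53689/2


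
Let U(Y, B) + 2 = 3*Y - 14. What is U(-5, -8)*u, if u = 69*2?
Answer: -4278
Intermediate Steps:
U(Y, B) = -16 + 3*Y (U(Y, B) = -2 + (3*Y - 14) = -2 + (-14 + 3*Y) = -16 + 3*Y)
u = 138
U(-5, -8)*u = (-16 + 3*(-5))*138 = (-16 - 15)*138 = -31*138 = -4278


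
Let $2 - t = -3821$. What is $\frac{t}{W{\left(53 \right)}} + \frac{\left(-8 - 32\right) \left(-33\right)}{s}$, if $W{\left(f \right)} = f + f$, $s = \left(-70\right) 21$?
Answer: $\frac{182663}{5194} \approx 35.168$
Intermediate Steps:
$s = -1470$
$t = 3823$ ($t = 2 - -3821 = 2 + 3821 = 3823$)
$W{\left(f \right)} = 2 f$
$\frac{t}{W{\left(53 \right)}} + \frac{\left(-8 - 32\right) \left(-33\right)}{s} = \frac{3823}{2 \cdot 53} + \frac{\left(-8 - 32\right) \left(-33\right)}{-1470} = \frac{3823}{106} + \left(-40\right) \left(-33\right) \left(- \frac{1}{1470}\right) = 3823 \cdot \frac{1}{106} + 1320 \left(- \frac{1}{1470}\right) = \frac{3823}{106} - \frac{44}{49} = \frac{182663}{5194}$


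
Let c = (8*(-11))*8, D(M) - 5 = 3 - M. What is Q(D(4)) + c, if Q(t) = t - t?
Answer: -704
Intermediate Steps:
D(M) = 8 - M (D(M) = 5 + (3 - M) = 8 - M)
c = -704 (c = -88*8 = -704)
Q(t) = 0
Q(D(4)) + c = 0 - 704 = -704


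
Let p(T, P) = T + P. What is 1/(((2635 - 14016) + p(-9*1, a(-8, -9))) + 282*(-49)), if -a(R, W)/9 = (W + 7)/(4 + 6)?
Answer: -5/126031 ≈ -3.9673e-5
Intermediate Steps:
a(R, W) = -63/10 - 9*W/10 (a(R, W) = -9*(W + 7)/(4 + 6) = -9*(7 + W)/10 = -9*(7/10 + W/10) = -63/10 - 9*W/10)
p(T, P) = P + T
1/(((2635 - 14016) + p(-9*1, a(-8, -9))) + 282*(-49)) = 1/(((2635 - 14016) + ((-63/10 - 9/10*(-9)) - 9*1)) + 282*(-49)) = 1/((-11381 + ((-63/10 + 81/10) - 9)) - 13818) = 1/((-11381 + (9/5 - 9)) - 13818) = 1/((-11381 - 36/5) - 13818) = 1/(-56941/5 - 13818) = 1/(-126031/5) = -5/126031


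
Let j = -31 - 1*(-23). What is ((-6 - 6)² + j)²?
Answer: 18496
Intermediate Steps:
j = -8 (j = -31 + 23 = -8)
((-6 - 6)² + j)² = ((-6 - 6)² - 8)² = ((-12)² - 8)² = (144 - 8)² = 136² = 18496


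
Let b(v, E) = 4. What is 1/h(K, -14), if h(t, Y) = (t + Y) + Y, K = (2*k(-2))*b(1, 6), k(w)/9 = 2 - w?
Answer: 1/260 ≈ 0.0038462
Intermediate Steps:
k(w) = 18 - 9*w (k(w) = 9*(2 - w) = 18 - 9*w)
K = 288 (K = (2*(18 - 9*(-2)))*4 = (2*(18 + 18))*4 = (2*36)*4 = 72*4 = 288)
h(t, Y) = t + 2*Y (h(t, Y) = (Y + t) + Y = t + 2*Y)
1/h(K, -14) = 1/(288 + 2*(-14)) = 1/(288 - 28) = 1/260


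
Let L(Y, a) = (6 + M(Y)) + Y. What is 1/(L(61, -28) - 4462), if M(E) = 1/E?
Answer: -61/268094 ≈ -0.00022753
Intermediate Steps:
L(Y, a) = 6 + Y + 1/Y (L(Y, a) = (6 + 1/Y) + Y = 6 + Y + 1/Y)
1/(L(61, -28) - 4462) = 1/((6 + 61 + 1/61) - 4462) = 1/(4088/61 - 4462) = 1/(-268094/61) = -61/268094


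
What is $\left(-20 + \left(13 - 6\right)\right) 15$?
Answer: $-195$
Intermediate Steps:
$\left(-20 + \left(13 - 6\right)\right) 15 = \left(-20 + 7\right) 15 = \left(-13\right) 15 = -195$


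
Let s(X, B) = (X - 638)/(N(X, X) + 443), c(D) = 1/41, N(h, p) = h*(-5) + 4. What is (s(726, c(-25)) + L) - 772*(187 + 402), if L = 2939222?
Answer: 7908207974/3183 ≈ 2.4845e+6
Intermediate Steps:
N(h, p) = 4 - 5*h (N(h, p) = -5*h + 4 = 4 - 5*h)
c(D) = 1/41
s(X, B) = (-638 + X)/(447 - 5*X) (s(X, B) = (X - 638)/((4 - 5*X) + 443) = (-638 + X)/(447 - 5*X))
(s(726, c(-25)) + L) - 772*(187 + 402) = ((638 - 1*726)/(-447 + 5*726) + 2939222) - 772*(187 + 402) = ((638 - 726)/(-447 + 3630) + 2939222) - 772*589 = (-88/3183 + 2939222) - 454708 = 9355543538/3183 - 454708 = 7908207974/3183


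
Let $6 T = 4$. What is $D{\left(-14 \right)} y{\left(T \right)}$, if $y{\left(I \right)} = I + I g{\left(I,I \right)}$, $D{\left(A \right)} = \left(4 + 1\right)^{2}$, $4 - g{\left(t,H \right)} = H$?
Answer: $\frac{650}{9} \approx 72.222$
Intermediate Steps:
$g{\left(t,H \right)} = 4 - H$
$D{\left(A \right)} = 25$ ($D{\left(A \right)} = 5^{2} = 25$)
$T = \frac{2}{3}$ ($T = \frac{1}{6} \cdot 4 = \frac{2}{3} \approx 0.66667$)
$y{\left(I \right)} = I + I \left(4 - I\right)$
$D{\left(-14 \right)} y{\left(T \right)} = 25 \frac{2 \left(5 - \frac{2}{3}\right)}{3} = 25 \cdot \frac{2}{3} \cdot \frac{13}{3} = 25 \cdot \frac{26}{9} = \frac{650}{9}$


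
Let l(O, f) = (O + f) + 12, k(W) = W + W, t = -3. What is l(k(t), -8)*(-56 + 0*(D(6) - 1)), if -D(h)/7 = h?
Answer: 112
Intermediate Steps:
D(h) = -7*h
k(W) = 2*W
l(O, f) = 12 + O + f
l(k(t), -8)*(-56 + 0*(D(6) - 1)) = (12 + 2*(-3) - 8)*(-56 + 0*(-7*6 - 1)) = (12 - 6 - 8)*(-56 + 0*(-42 - 1)) = -2*(-56 + 0*(-43)) = -2*(-56 + 0) = -2*(-56) = 112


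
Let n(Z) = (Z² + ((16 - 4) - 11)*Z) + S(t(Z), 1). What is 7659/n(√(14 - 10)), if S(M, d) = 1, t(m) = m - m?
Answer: 7659/7 ≈ 1094.1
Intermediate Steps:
t(m) = 0
n(Z) = 1 + Z + Z² (n(Z) = (Z² + ((16 - 4) - 11)*Z) + 1 = (Z² + (12 - 11)*Z) + 1 = (Z² + 1*Z) + 1 = (Z² + Z) + 1 = (Z + Z²) + 1 = 1 + Z + Z²)
7659/n(√(14 - 10)) = 7659/(1 + √(14 - 10) + (√(14 - 10))²) = 7659/(1 + √4 + (√4)²) = 7659/(1 + 2 + 2²) = 7659/(1 + 2 + 4) = 7659/7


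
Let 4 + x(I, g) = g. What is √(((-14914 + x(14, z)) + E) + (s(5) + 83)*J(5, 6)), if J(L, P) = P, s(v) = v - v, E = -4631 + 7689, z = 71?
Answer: I*√11291 ≈ 106.26*I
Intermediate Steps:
E = 3058
x(I, g) = -4 + g
s(v) = 0
√(((-14914 + x(14, z)) + E) + (s(5) + 83)*J(5, 6)) = √(((-14914 + (-4 + 71)) + 3058) + (0 + 83)*6) = √(((-14914 + 67) + 3058) + 83*6) = √((-14847 + 3058) + 498) = √(-11789 + 498) = √(-11291) = I*√11291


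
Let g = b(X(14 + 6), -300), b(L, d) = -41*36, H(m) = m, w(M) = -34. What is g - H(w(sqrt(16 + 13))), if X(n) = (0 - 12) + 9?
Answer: -1442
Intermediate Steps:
X(n) = -3 (X(n) = -12 + 9 = -3)
b(L, d) = -1476
g = -1476
g - H(w(sqrt(16 + 13))) = -1476 - 1*(-34) = -1476 + 34 = -1442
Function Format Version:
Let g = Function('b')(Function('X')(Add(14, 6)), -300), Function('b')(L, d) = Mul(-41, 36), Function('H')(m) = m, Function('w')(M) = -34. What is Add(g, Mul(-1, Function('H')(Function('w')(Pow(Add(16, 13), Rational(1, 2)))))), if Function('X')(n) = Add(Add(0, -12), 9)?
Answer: -1442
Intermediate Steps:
Function('X')(n) = -3 (Function('X')(n) = Add(-12, 9) = -3)
Function('b')(L, d) = -1476
g = -1476
Add(g, Mul(-1, Function('H')(Function('w')(Pow(Add(16, 13), Rational(1, 2)))))) = Add(-1476, Mul(-1, -34)) = Add(-1476, 34) = -1442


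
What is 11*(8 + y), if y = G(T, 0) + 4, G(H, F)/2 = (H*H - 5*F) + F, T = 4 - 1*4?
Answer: 132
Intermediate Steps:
T = 0 (T = 4 - 4 = 0)
G(H, F) = -8*F + 2*H**2 (G(H, F) = 2*((H*H - 5*F) + F) = 2*((H**2 - 5*F) + F) = 2*(H**2 - 4*F) = -8*F + 2*H**2)
y = 4 (y = (-8*0 + 2*0**2) + 4 = (0 + 2*0) + 4 = (0 + 0) + 4 = 0 + 4 = 4)
11*(8 + y) = 11*(8 + 4) = 11*12 = 132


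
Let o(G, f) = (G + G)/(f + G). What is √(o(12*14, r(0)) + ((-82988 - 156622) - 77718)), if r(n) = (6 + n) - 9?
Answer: 8*I*√14998610/55 ≈ 563.32*I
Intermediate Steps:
r(n) = -3 + n
o(G, f) = 2*G/(G + f) (o(G, f) = (2*G)/(G + f) = 2*G/(G + f))
√(o(12*14, r(0)) + ((-82988 - 156622) - 77718)) = √(2*(12*14)/(12*14 + (-3 + 0)) + ((-82988 - 156622) - 77718)) = √(2*168/(168 - 3) + (-239610 - 77718)) = √(2*168/165 - 317328) = √(2*168*(1/165) - 317328) = √(112/55 - 317328) = √(-17452928/55) = 8*I*√14998610/55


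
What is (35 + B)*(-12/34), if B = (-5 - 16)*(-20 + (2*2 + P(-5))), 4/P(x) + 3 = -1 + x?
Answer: -2282/17 ≈ -134.24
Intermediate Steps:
P(x) = 4/(-4 + x) (P(x) = 4/(-3 + (-1 + x)) = 4/(-4 + x))
B = 1036/3 (B = (-5 - 16)*(-20 + (2*2 + 4/(-4 - 5))) = -21*(-20 + (4 + 4/(-9))) = -21*(-20 + (4 + 4*(-⅑))) = -21*(-20 + (4 - 4/9)) = -21*(-20 + 32/9) = -21*(-148/9) = 1036/3 ≈ 345.33)
(35 + B)*(-12/34) = (35 + 1036/3)*(-12/34) = 1141*(-12*1/34)/3 = (1141/3)*(-6/17) = -2282/17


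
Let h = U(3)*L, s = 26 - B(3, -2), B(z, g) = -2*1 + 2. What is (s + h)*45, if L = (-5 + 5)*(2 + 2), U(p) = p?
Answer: 1170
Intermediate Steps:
B(z, g) = 0 (B(z, g) = -2 + 2 = 0)
s = 26 (s = 26 - 1*0 = 26 + 0 = 26)
L = 0 (L = 0*4 = 0)
h = 0 (h = 3*0 = 0)
(s + h)*45 = (26 + 0)*45 = 26*45 = 1170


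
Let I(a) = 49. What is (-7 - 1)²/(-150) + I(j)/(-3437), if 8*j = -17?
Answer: -16237/36825 ≈ -0.44092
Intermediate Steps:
j = -17/8 (j = (⅛)*(-17) = -17/8 ≈ -2.1250)
(-7 - 1)²/(-150) + I(j)/(-3437) = (-7 - 1)²/(-150) + 49/(-3437) = (-8)²*(-1/150) + 49*(-1/3437) = 64*(-1/150) - 7/491 = -32/75 - 7/491 = -16237/36825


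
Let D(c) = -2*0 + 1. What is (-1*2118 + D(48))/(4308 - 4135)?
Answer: -2117/173 ≈ -12.237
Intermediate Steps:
D(c) = 1 (D(c) = 0 + 1 = 1)
(-1*2118 + D(48))/(4308 - 4135) = (-1*2118 + 1)/(4308 - 4135) = (-2118 + 1)/173 = -2117*1/173 = -2117/173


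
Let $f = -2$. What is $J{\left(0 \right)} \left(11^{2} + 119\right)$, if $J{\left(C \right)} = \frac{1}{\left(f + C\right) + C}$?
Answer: $-120$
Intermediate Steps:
$J{\left(C \right)} = \frac{1}{-2 + 2 C}$ ($J{\left(C \right)} = \frac{1}{\left(-2 + C\right) + C} = \frac{1}{-2 + 2 C}$)
$J{\left(0 \right)} \left(11^{2} + 119\right) = \frac{1}{2 \left(-1 + 0\right)} \left(11^{2} + 119\right) = \frac{1}{2 \left(-1\right)} \left(121 + 119\right) = \frac{1}{2} \left(-1\right) 240 = \left(- \frac{1}{2}\right) 240 = -120$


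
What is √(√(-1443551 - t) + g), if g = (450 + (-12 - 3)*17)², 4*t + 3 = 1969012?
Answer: √(152100 + 6*I*√860357)/2 ≈ 195.03 + 3.5669*I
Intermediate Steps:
t = 1969009/4 (t = -¾ + (¼)*1969012 = -¾ + 492253 = 1969009/4 ≈ 4.9225e+5)
g = 38025 (g = (450 - 15*17)² = (450 - 255)² = 195² = 38025)
√(√(-1443551 - t) + g) = √(√(-1443551 - 1*1969009/4) + 38025) = √(√(-1443551 - 1969009/4) + 38025) = √(√(-7743213/4) + 38025) = √(3*I*√860357/2 + 38025) = √(38025 + 3*I*√860357/2)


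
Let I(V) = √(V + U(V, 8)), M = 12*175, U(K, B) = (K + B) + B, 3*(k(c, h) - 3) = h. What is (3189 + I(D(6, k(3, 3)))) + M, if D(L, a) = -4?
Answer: 5289 + 2*√2 ≈ 5291.8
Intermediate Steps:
k(c, h) = 3 + h/3
U(K, B) = K + 2*B (U(K, B) = (B + K) + B = K + 2*B)
M = 2100
I(V) = √(16 + 2*V) (I(V) = √(V + (V + 2*8)) = √(V + (V + 16)) = √(V + (16 + V)) = √(16 + 2*V))
(3189 + I(D(6, k(3, 3)))) + M = (3189 + √(16 + 2*(-4))) + 2100 = (3189 + √(16 - 8)) + 2100 = (3189 + √8) + 2100 = (3189 + 2*√2) + 2100 = 5289 + 2*√2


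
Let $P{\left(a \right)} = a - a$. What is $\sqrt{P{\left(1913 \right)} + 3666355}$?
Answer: $\sqrt{3666355} \approx 1914.8$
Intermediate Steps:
$P{\left(a \right)} = 0$
$\sqrt{P{\left(1913 \right)} + 3666355} = \sqrt{0 + 3666355} = \sqrt{3666355}$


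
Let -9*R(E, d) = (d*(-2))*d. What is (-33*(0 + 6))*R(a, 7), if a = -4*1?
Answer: -2156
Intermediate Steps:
a = -4
R(E, d) = 2*d²/9 (R(E, d) = -d*(-2)*d/9 = -(-2*d)*d/9 = -(-2)*d²/9 = 2*d²/9)
(-33*(0 + 6))*R(a, 7) = (-33*(0 + 6))*((2/9)*7²) = (-33*6)*((2/9)*49) = -198*98/9 = -2156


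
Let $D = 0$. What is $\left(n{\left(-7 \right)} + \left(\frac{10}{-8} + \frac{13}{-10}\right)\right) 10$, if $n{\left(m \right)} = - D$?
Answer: $- \frac{51}{2} \approx -25.5$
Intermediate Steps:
$n{\left(m \right)} = 0$ ($n{\left(m \right)} = \left(-1\right) 0 = 0$)
$\left(n{\left(-7 \right)} + \left(\frac{10}{-8} + \frac{13}{-10}\right)\right) 10 = \left(0 + \left(\frac{10}{-8} + \frac{13}{-10}\right)\right) 10 = \left(0 + \left(10 \left(- \frac{1}{8}\right) + 13 \left(- \frac{1}{10}\right)\right)\right) 10 = \left(0 - \frac{51}{20}\right) 10 = \left(- \frac{51}{20}\right) 10 = - \frac{51}{2}$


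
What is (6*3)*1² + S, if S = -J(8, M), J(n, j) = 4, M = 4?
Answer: 14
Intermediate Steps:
S = -4 (S = -1*4 = -4)
(6*3)*1² + S = (6*3)*1² - 4 = 18*1 - 4 = 18 - 4 = 14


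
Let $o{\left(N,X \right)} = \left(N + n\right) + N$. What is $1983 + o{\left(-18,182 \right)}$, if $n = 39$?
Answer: $1986$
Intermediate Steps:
$o{\left(N,X \right)} = 39 + 2 N$ ($o{\left(N,X \right)} = \left(N + 39\right) + N = \left(39 + N\right) + N = 39 + 2 N$)
$1983 + o{\left(-18,182 \right)} = 1983 + \left(39 + 2 \left(-18\right)\right) = 1983 + \left(39 - 36\right) = 1983 + 3 = 1986$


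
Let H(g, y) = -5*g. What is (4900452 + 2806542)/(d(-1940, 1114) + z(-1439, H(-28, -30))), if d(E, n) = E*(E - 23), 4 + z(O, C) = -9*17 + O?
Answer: 3853497/1903312 ≈ 2.0246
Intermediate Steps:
z(O, C) = -157 + O (z(O, C) = -4 + (-9*17 + O) = -4 + (-153 + O) = -157 + O)
d(E, n) = E*(-23 + E)
(4900452 + 2806542)/(d(-1940, 1114) + z(-1439, H(-28, -30))) = (4900452 + 2806542)/(-1940*(-23 - 1940) + (-157 - 1439)) = 7706994/(-1940*(-1963) - 1596) = 7706994/(3808220 - 1596) = 7706994/3806624 = 7706994*(1/3806624) = 3853497/1903312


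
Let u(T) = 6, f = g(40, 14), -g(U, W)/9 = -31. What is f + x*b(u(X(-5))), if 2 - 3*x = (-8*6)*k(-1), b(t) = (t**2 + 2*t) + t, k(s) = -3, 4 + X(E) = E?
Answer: -2277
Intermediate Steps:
g(U, W) = 279 (g(U, W) = -9*(-31) = 279)
X(E) = -4 + E
f = 279
b(t) = t**2 + 3*t
x = -142/3 (x = 2/3 - (-8*6)*(-3)/3 = 2/3 - (-16)*(-3) = 2/3 - 1/3*144 = 2/3 - 48 = -142/3 ≈ -47.333)
f + x*b(u(X(-5))) = 279 - 284*(3 + 6) = 279 - 284*9 = 279 - 142/3*54 = 279 - 2556 = -2277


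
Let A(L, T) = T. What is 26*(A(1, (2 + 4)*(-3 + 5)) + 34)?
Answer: 1196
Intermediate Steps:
26*(A(1, (2 + 4)*(-3 + 5)) + 34) = 26*((2 + 4)*(-3 + 5) + 34) = 26*(6*2 + 34) = 26*(12 + 34) = 26*46 = 1196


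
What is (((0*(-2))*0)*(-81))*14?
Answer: 0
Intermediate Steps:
(((0*(-2))*0)*(-81))*14 = ((0*0)*(-81))*14 = (0*(-81))*14 = 0*14 = 0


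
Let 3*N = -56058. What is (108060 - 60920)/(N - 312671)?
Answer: -47140/331357 ≈ -0.14226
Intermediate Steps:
N = -18686 (N = (1/3)*(-56058) = -18686)
(108060 - 60920)/(N - 312671) = (108060 - 60920)/(-18686 - 312671) = 47140/(-331357) = 47140*(-1/331357) = -47140/331357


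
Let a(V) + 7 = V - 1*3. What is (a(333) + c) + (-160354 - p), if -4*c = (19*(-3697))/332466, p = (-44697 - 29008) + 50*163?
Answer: -125640161021/1329864 ≈ -94476.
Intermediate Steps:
p = -65555 (p = -73705 + 8150 = -65555)
c = 70243/1329864 (c = -19*(-3697)/(4*332466) = -(-70243)/(4*332466) = -¼*(-70243/332466) = 70243/1329864 ≈ 0.052820)
a(V) = -10 + V (a(V) = -7 + (V - 1*3) = -7 + (V - 3) = -7 + (-3 + V) = -10 + V)
(a(333) + c) + (-160354 - p) = ((-10 + 333) + 70243/1329864) + (-160354 - 1*(-65555)) = (323 + 70243/1329864) + (-160354 + 65555) = 429616315/1329864 - 94799 = -125640161021/1329864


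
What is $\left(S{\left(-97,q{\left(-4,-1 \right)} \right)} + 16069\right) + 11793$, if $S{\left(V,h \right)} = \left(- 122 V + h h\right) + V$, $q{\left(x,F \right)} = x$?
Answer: $39615$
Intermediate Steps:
$S{\left(V,h \right)} = h^{2} - 121 V$ ($S{\left(V,h \right)} = \left(- 122 V + h^{2}\right) + V = \left(h^{2} - 122 V\right) + V = h^{2} - 121 V$)
$\left(S{\left(-97,q{\left(-4,-1 \right)} \right)} + 16069\right) + 11793 = \left(\left(\left(-4\right)^{2} - -11737\right) + 16069\right) + 11793 = \left(\left(16 + 11737\right) + 16069\right) + 11793 = \left(11753 + 16069\right) + 11793 = 27822 + 11793 = 39615$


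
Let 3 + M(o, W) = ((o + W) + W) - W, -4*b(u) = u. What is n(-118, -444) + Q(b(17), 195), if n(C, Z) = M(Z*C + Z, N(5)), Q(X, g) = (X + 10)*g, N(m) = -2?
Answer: 212257/4 ≈ 53064.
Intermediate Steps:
b(u) = -u/4
Q(X, g) = g*(10 + X) (Q(X, g) = (10 + X)*g = g*(10 + X))
M(o, W) = -3 + W + o (M(o, W) = -3 + (((o + W) + W) - W) = -3 + (((W + o) + W) - W) = -3 + ((o + 2*W) - W) = -3 + (W + o) = -3 + W + o)
n(C, Z) = -5 + Z + C*Z (n(C, Z) = -3 - 2 + (Z*C + Z) = -3 - 2 + (C*Z + Z) = -3 - 2 + (Z + C*Z) = -5 + Z + C*Z)
n(-118, -444) + Q(b(17), 195) = (-5 - 444*(1 - 118)) + 195*(10 - 1/4*17) = (-5 - 444*(-117)) + 195*(10 - 17/4) = (-5 + 51948) + 195*(23/4) = 51943 + 4485/4 = 212257/4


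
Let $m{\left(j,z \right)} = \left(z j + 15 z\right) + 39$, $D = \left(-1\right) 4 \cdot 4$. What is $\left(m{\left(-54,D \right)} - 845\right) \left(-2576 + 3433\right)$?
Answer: $-155974$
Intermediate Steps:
$D = -16$ ($D = \left(-4\right) 4 = -16$)
$m{\left(j,z \right)} = 39 + 15 z + j z$ ($m{\left(j,z \right)} = \left(j z + 15 z\right) + 39 = \left(15 z + j z\right) + 39 = 39 + 15 z + j z$)
$\left(m{\left(-54,D \right)} - 845\right) \left(-2576 + 3433\right) = \left(\left(39 + 15 \left(-16\right) - -864\right) - 845\right) \left(-2576 + 3433\right) = \left(\left(39 - 240 + 864\right) - 845\right) 857 = \left(663 - 845\right) 857 = \left(-182\right) 857 = -155974$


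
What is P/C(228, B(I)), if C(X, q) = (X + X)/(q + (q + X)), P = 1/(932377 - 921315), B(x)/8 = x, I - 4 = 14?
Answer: 43/420356 ≈ 0.00010229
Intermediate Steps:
I = 18 (I = 4 + 14 = 18)
B(x) = 8*x
P = 1/11062 ≈ 9.0400e-5
C(X, q) = 2*X/(X + 2*q) (C(X, q) = (2*X)/(q + (X + q)) = (2*X)/(X + 2*q) = 2*X/(X + 2*q))
P/C(228, B(I)) = 1/(11062*((2*228/(228 + 2*(8*18))))) = 1/(11062*((2*228/(228 + 2*144)))) = 1/(11062*((2*228/(228 + 288)))) = 1/(11062*((2*228/516))) = 1/(11062*((2*228*(1/516)))) = 1/(11062*(38/43)) = (1/11062)*(43/38) = 43/420356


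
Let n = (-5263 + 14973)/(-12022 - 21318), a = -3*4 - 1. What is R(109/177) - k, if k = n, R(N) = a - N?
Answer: -7863073/590118 ≈ -13.325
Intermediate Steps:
a = -13 (a = -12 - 1 = -13)
R(N) = -13 - N
n = -971/3334 (n = 9710/(-33340) = 9710*(-1/33340) = -971/3334 ≈ -0.29124)
k = -971/3334 ≈ -0.29124
R(109/177) - k = (-13 - 109/177) - 1*(-971/3334) = (-13 - 109/177) + 971/3334 = -2410/177 + 971/3334 = -7863073/590118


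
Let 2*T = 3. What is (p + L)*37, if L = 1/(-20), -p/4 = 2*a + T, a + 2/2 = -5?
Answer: 31043/20 ≈ 1552.2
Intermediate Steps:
T = 3/2 (T = (½)*3 = 3/2 ≈ 1.5000)
a = -6 (a = -1 - 5 = -6)
p = 42 (p = -4*(2*(-6) + 3/2) = -4*(-12 + 3/2) = -4*(-21/2) = 42)
L = -1/20 ≈ -0.050000
(p + L)*37 = (42 - 1/20)*37 = (839/20)*37 = 31043/20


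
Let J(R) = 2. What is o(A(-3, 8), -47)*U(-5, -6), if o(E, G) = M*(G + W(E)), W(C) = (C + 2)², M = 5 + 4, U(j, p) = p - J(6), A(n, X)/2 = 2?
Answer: 792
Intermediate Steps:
A(n, X) = 4 (A(n, X) = 2*2 = 4)
U(j, p) = -2 + p (U(j, p) = p - 1*2 = p - 2 = -2 + p)
M = 9
W(C) = (2 + C)²
o(E, G) = 9*G + 9*(2 + E)² (o(E, G) = 9*(G + (2 + E)²) = 9*G + 9*(2 + E)²)
o(A(-3, 8), -47)*U(-5, -6) = (9*(-47) + 9*(2 + 4)²)*(-2 - 6) = (-423 + 9*6²)*(-8) = (-423 + 9*36)*(-8) = (-423 + 324)*(-8) = -99*(-8) = 792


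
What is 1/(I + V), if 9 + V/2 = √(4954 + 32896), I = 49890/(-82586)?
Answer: 31722067167/257563773506639 + 17051118490*√1514/257563773506639 ≈ 0.0026991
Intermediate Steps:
I = -24945/41293 (I = 49890*(-1/82586) = -24945/41293 ≈ -0.60410)
V = -18 + 10*√1514 (V = -18 + 2*√(4954 + 32896) = -18 + 2*√37850 = -18 + 2*(5*√1514) = -18 + 10*√1514 ≈ 371.10)
1/(I + V) = 1/(-24945/41293 + (-18 + 10*√1514)) = 1/(-768219/41293 + 10*√1514)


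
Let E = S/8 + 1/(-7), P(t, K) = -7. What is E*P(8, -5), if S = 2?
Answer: -¾ ≈ -0.75000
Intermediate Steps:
E = 3/28 (E = 2/8 + 1/(-7) = 2*(⅛) + 1*(-⅐) = ¼ - ⅐ = 3/28 ≈ 0.10714)
E*P(8, -5) = (3/28)*(-7) = -¾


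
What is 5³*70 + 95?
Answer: 8845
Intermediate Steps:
5³*70 + 95 = 125*70 + 95 = 8750 + 95 = 8845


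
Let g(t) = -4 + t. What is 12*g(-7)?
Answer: -132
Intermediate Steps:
12*g(-7) = 12*(-4 - 7) = 12*(-11) = -132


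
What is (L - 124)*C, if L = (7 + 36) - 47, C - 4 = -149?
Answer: 18560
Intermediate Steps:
C = -145 (C = 4 - 149 = -145)
L = -4 (L = 43 - 47 = -4)
(L - 124)*C = (-4 - 124)*(-145) = -128*(-145) = 18560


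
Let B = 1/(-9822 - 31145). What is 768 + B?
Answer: 31462655/40967 ≈ 768.00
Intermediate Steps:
B = -1/40967 (B = 1/(-40967) = -1/40967 ≈ -2.4410e-5)
768 + B = 768 - 1/40967 = 31462655/40967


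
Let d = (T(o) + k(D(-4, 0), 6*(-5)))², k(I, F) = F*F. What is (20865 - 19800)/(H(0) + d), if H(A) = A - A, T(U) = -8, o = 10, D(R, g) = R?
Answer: 1065/795664 ≈ 0.0013385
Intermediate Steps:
k(I, F) = F²
H(A) = 0
d = 795664 (d = (-8 + (6*(-5))²)² = (-8 + (-30)²)² = (-8 + 900)² = 892² = 795664)
(20865 - 19800)/(H(0) + d) = (20865 - 19800)/(0 + 795664) = 1065/795664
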